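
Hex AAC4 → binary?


Each hex digit → 4 binary bits:
  A = 1010
  A = 1010
  C = 1100
  4 = 0100
Concatenate: 1010 1010 1100 0100
= 1010101011000100


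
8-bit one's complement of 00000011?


Original: 00000011
Invert all bits:
  bit 0: 0 → 1
  bit 1: 0 → 1
  bit 2: 0 → 1
  bit 3: 0 → 1
  bit 4: 0 → 1
  bit 5: 0 → 1
  bit 6: 1 → 0
  bit 7: 1 → 0
= 11111100


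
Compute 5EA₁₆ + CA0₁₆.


Align and add column by column (LSB to MSB, each column mod 16 with carry):
  05EA
+ 0CA0
  ----
  col 0: A(10) + 0(0) + 0 (carry in) = 10 → A(10), carry out 0
  col 1: E(14) + A(10) + 0 (carry in) = 24 → 8(8), carry out 1
  col 2: 5(5) + C(12) + 1 (carry in) = 18 → 2(2), carry out 1
  col 3: 0(0) + 0(0) + 1 (carry in) = 1 → 1(1), carry out 0
Reading digits MSB→LSB: 128A
Strip leading zeros: 128A
= 0x128A


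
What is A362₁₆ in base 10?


Positional values:
Position 0: 2 × 16^0 = 2 × 1 = 2
Position 1: 6 × 16^1 = 6 × 16 = 96
Position 2: 3 × 16^2 = 3 × 256 = 768
Position 3: A × 16^3 = 10 × 4096 = 40960
Sum = 2 + 96 + 768 + 40960
= 41826


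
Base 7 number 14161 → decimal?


Positional values (base 7):
  1 × 7^0 = 1 × 1 = 1
  6 × 7^1 = 6 × 7 = 42
  1 × 7^2 = 1 × 49 = 49
  4 × 7^3 = 4 × 343 = 1372
  1 × 7^4 = 1 × 2401 = 2401
Sum = 1 + 42 + 49 + 1372 + 2401
= 3865


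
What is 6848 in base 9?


Divide by 9 repeatedly:
6848 ÷ 9 = 760 remainder 8
760 ÷ 9 = 84 remainder 4
84 ÷ 9 = 9 remainder 3
9 ÷ 9 = 1 remainder 0
1 ÷ 9 = 0 remainder 1
Reading remainders bottom-up:
= 10348


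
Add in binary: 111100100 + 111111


Align and add column by column (LSB to MSB, carry propagating):
  0111100100
+ 0000111111
  ----------
  col 0: 0 + 1 + 0 (carry in) = 1 → bit 1, carry out 0
  col 1: 0 + 1 + 0 (carry in) = 1 → bit 1, carry out 0
  col 2: 1 + 1 + 0 (carry in) = 2 → bit 0, carry out 1
  col 3: 0 + 1 + 1 (carry in) = 2 → bit 0, carry out 1
  col 4: 0 + 1 + 1 (carry in) = 2 → bit 0, carry out 1
  col 5: 1 + 1 + 1 (carry in) = 3 → bit 1, carry out 1
  col 6: 1 + 0 + 1 (carry in) = 2 → bit 0, carry out 1
  col 7: 1 + 0 + 1 (carry in) = 2 → bit 0, carry out 1
  col 8: 1 + 0 + 1 (carry in) = 2 → bit 0, carry out 1
  col 9: 0 + 0 + 1 (carry in) = 1 → bit 1, carry out 0
Reading bits MSB→LSB: 1000100011
Strip leading zeros: 1000100011
= 1000100011


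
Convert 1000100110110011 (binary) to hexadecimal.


Group into 4-bit nibbles: 1000100110110011
  1000 = 8
  1001 = 9
  1011 = B
  0011 = 3
= 0x89B3


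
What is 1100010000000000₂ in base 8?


Group into 3-bit groups: 001100010000000000
  001 = 1
  100 = 4
  010 = 2
  000 = 0
  000 = 0
  000 = 0
= 0o142000


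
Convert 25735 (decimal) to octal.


Divide by 8 repeatedly:
25735 ÷ 8 = 3216 remainder 7
3216 ÷ 8 = 402 remainder 0
402 ÷ 8 = 50 remainder 2
50 ÷ 8 = 6 remainder 2
6 ÷ 8 = 0 remainder 6
Reading remainders bottom-up:
= 0o62207


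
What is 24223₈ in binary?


Each octal digit → 3 binary bits:
  2 = 010
  4 = 100
  2 = 010
  2 = 010
  3 = 011
Concatenate: 010 100 010 010 011
= 010100010010011


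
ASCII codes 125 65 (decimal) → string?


Codes (decimal): 125 65
Per-code ASCII lookup:
  125  (special character) → '}'
  65  (range 65-90: uppercase, 65 - 65 = 0) → 'A'
= '}A'


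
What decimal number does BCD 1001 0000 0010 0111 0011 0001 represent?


Each 4-bit group → digit:
  1001 → 9
  0000 → 0
  0010 → 2
  0111 → 7
  0011 → 3
  0001 → 1
= 902731


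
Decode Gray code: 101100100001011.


Gray code: 101100100001011
MSB stays the same: 1
Each subsequent bit = prev_binary XOR current_gray:
  B[1] = 1 XOR 0 = 1
  B[2] = 1 XOR 1 = 0
  B[3] = 0 XOR 1 = 1
  B[4] = 1 XOR 0 = 1
  B[5] = 1 XOR 0 = 1
  B[6] = 1 XOR 1 = 0
  B[7] = 0 XOR 0 = 0
  B[8] = 0 XOR 0 = 0
  B[9] = 0 XOR 0 = 0
  B[10] = 0 XOR 0 = 0
  B[11] = 0 XOR 1 = 1
  B[12] = 1 XOR 0 = 1
  B[13] = 1 XOR 1 = 0
  B[14] = 0 XOR 1 = 1
= 110111000001101 (28173 decimal)


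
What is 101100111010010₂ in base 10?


Positional values:
Bit 1: 1 × 2^1 = 2
Bit 4: 1 × 2^4 = 16
Bit 6: 1 × 2^6 = 64
Bit 7: 1 × 2^7 = 128
Bit 8: 1 × 2^8 = 256
Bit 11: 1 × 2^11 = 2048
Bit 12: 1 × 2^12 = 4096
Bit 14: 1 × 2^14 = 16384
Sum = 2 + 16 + 64 + 128 + 256 + 2048 + 4096 + 16384
= 22994


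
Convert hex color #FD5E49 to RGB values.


Hex: #FD5E49
R = FD₁₆ = 253
G = 5E₁₆ = 94
B = 49₁₆ = 73
= RGB(253, 94, 73)


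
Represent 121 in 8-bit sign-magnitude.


Sign bit: 0 (positive)
Magnitude: 121 = 1111001
= 01111001


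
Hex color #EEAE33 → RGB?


Hex: #EEAE33
R = EE₁₆ = 238
G = AE₁₆ = 174
B = 33₁₆ = 51
= RGB(238, 174, 51)


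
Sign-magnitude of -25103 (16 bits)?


Sign bit: 1 (negative)
Magnitude: 25103 = 110001000001111
= 1110001000001111


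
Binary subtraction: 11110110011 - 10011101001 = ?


Align and subtract column by column (LSB to MSB, borrowing when needed):
  11110110011
- 10011101001
  -----------
  col 0: (1 - 0 borrow-in) - 1 → 1 - 1 = 0, borrow out 0
  col 1: (1 - 0 borrow-in) - 0 → 1 - 0 = 1, borrow out 0
  col 2: (0 - 0 borrow-in) - 0 → 0 - 0 = 0, borrow out 0
  col 3: (0 - 0 borrow-in) - 1 → borrow from next column: (0+2) - 1 = 1, borrow out 1
  col 4: (1 - 1 borrow-in) - 0 → 0 - 0 = 0, borrow out 0
  col 5: (1 - 0 borrow-in) - 1 → 1 - 1 = 0, borrow out 0
  col 6: (0 - 0 borrow-in) - 1 → borrow from next column: (0+2) - 1 = 1, borrow out 1
  col 7: (1 - 1 borrow-in) - 1 → borrow from next column: (0+2) - 1 = 1, borrow out 1
  col 8: (1 - 1 borrow-in) - 0 → 0 - 0 = 0, borrow out 0
  col 9: (1 - 0 borrow-in) - 0 → 1 - 0 = 1, borrow out 0
  col 10: (1 - 0 borrow-in) - 1 → 1 - 1 = 0, borrow out 0
Reading bits MSB→LSB: 01011001010
Strip leading zeros: 1011001010
= 1011001010


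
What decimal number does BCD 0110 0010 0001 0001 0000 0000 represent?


Each 4-bit group → digit:
  0110 → 6
  0010 → 2
  0001 → 1
  0001 → 1
  0000 → 0
  0000 → 0
= 621100


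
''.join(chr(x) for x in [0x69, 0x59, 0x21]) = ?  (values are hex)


Codes (hex): 0x69 0x59 0x21
Per-code ASCII lookup:
  0x69 = 105  (range 97-122: lowercase, 105 - 97 = 8) → 'i'
  0x59 = 89  (range 65-90: uppercase, 89 - 65 = 24) → 'Y'
  0x21 = 33  (special character) → '!'
= 'iY!'


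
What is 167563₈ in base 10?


Positional values:
Position 0: 3 × 8^0 = 3
Position 1: 6 × 8^1 = 48
Position 2: 5 × 8^2 = 320
Position 3: 7 × 8^3 = 3584
Position 4: 6 × 8^4 = 24576
Position 5: 1 × 8^5 = 32768
Sum = 3 + 48 + 320 + 3584 + 24576 + 32768
= 61299


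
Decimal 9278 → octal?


Divide by 8 repeatedly:
9278 ÷ 8 = 1159 remainder 6
1159 ÷ 8 = 144 remainder 7
144 ÷ 8 = 18 remainder 0
18 ÷ 8 = 2 remainder 2
2 ÷ 8 = 0 remainder 2
Reading remainders bottom-up:
= 0o22076


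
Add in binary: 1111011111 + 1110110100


Align and add column by column (LSB to MSB, carry propagating):
  01111011111
+ 01110110100
  -----------
  col 0: 1 + 0 + 0 (carry in) = 1 → bit 1, carry out 0
  col 1: 1 + 0 + 0 (carry in) = 1 → bit 1, carry out 0
  col 2: 1 + 1 + 0 (carry in) = 2 → bit 0, carry out 1
  col 3: 1 + 0 + 1 (carry in) = 2 → bit 0, carry out 1
  col 4: 1 + 1 + 1 (carry in) = 3 → bit 1, carry out 1
  col 5: 0 + 1 + 1 (carry in) = 2 → bit 0, carry out 1
  col 6: 1 + 0 + 1 (carry in) = 2 → bit 0, carry out 1
  col 7: 1 + 1 + 1 (carry in) = 3 → bit 1, carry out 1
  col 8: 1 + 1 + 1 (carry in) = 3 → bit 1, carry out 1
  col 9: 1 + 1 + 1 (carry in) = 3 → bit 1, carry out 1
  col 10: 0 + 0 + 1 (carry in) = 1 → bit 1, carry out 0
Reading bits MSB→LSB: 11110010011
Strip leading zeros: 11110010011
= 11110010011


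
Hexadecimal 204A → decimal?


Positional values:
Position 0: A × 16^0 = 10 × 1 = 10
Position 1: 4 × 16^1 = 4 × 16 = 64
Position 2: 0 × 16^2 = 0 × 256 = 0
Position 3: 2 × 16^3 = 2 × 4096 = 8192
Sum = 10 + 64 + 0 + 8192
= 8266


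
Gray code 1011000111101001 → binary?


Gray code: 1011000111101001
MSB stays the same: 1
Each subsequent bit = prev_binary XOR current_gray:
  B[1] = 1 XOR 0 = 1
  B[2] = 1 XOR 1 = 0
  B[3] = 0 XOR 1 = 1
  B[4] = 1 XOR 0 = 1
  B[5] = 1 XOR 0 = 1
  B[6] = 1 XOR 0 = 1
  B[7] = 1 XOR 1 = 0
  B[8] = 0 XOR 1 = 1
  B[9] = 1 XOR 1 = 0
  B[10] = 0 XOR 1 = 1
  B[11] = 1 XOR 0 = 1
  B[12] = 1 XOR 1 = 0
  B[13] = 0 XOR 0 = 0
  B[14] = 0 XOR 0 = 0
  B[15] = 0 XOR 1 = 1
= 1101111010110001 (57009 decimal)


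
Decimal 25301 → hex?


Divide by 16 repeatedly:
25301 ÷ 16 = 1581 remainder 5 (5)
1581 ÷ 16 = 98 remainder 13 (D)
98 ÷ 16 = 6 remainder 2 (2)
6 ÷ 16 = 0 remainder 6 (6)
Reading remainders bottom-up:
= 0x62D5


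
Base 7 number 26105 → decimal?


Positional values (base 7):
  5 × 7^0 = 5 × 1 = 5
  0 × 7^1 = 0 × 7 = 0
  1 × 7^2 = 1 × 49 = 49
  6 × 7^3 = 6 × 343 = 2058
  2 × 7^4 = 2 × 2401 = 4802
Sum = 5 + 0 + 49 + 2058 + 4802
= 6914


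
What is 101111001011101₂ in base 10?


Positional values:
Bit 0: 1 × 2^0 = 1
Bit 2: 1 × 2^2 = 4
Bit 3: 1 × 2^3 = 8
Bit 4: 1 × 2^4 = 16
Bit 6: 1 × 2^6 = 64
Bit 9: 1 × 2^9 = 512
Bit 10: 1 × 2^10 = 1024
Bit 11: 1 × 2^11 = 2048
Bit 12: 1 × 2^12 = 4096
Bit 14: 1 × 2^14 = 16384
Sum = 1 + 4 + 8 + 16 + 64 + 512 + 1024 + 2048 + 4096 + 16384
= 24157


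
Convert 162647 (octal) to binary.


Each octal digit → 3 binary bits:
  1 = 001
  6 = 110
  2 = 010
  6 = 110
  4 = 100
  7 = 111
Concatenate: 001 110 010 110 100 111
= 001110010110100111


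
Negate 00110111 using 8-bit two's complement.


Original: 00110111
Step 1 - Invert all bits: 11001000
Step 2 - Add 1: 11001000 + 1
= 11001001 (represents -55)


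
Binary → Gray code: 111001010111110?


Binary: 111001010111110
Gray code: G = B XOR (B >> 1)
B >> 1 = 011100101011111
111001010111110 XOR 011100101011111:
  1 XOR 0 = 1
  1 XOR 1 = 0
  1 XOR 1 = 0
  0 XOR 1 = 1
  0 XOR 0 = 0
  1 XOR 0 = 1
  0 XOR 1 = 1
  1 XOR 0 = 1
  0 XOR 1 = 1
  1 XOR 0 = 1
  1 XOR 1 = 0
  1 XOR 1 = 0
  1 XOR 1 = 0
  1 XOR 1 = 0
  0 XOR 1 = 1
= 100101111100001


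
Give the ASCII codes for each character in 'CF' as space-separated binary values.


String: 'CF'  (2 characters)
Per-character ASCII lookup:
  'C': uppercase starts at 65: 'C' = 65 + 2 = 67 → 1000011
  'F': uppercase starts at 65: 'F' = 65 + 5 = 70 → 1000110
= 1000011 1000110


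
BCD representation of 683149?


Each digit → 4-bit binary:
  6 → 0110
  8 → 1000
  3 → 0011
  1 → 0001
  4 → 0100
  9 → 1001
= 0110 1000 0011 0001 0100 1001


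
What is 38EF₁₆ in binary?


Each hex digit → 4 binary bits:
  3 = 0011
  8 = 1000
  E = 1110
  F = 1111
Concatenate: 0011 1000 1110 1111
= 0011100011101111


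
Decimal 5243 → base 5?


Divide by 5 repeatedly:
5243 ÷ 5 = 1048 remainder 3
1048 ÷ 5 = 209 remainder 3
209 ÷ 5 = 41 remainder 4
41 ÷ 5 = 8 remainder 1
8 ÷ 5 = 1 remainder 3
1 ÷ 5 = 0 remainder 1
Reading remainders bottom-up:
= 131433


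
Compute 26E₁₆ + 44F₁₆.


Align and add column by column (LSB to MSB, each column mod 16 with carry):
  026E
+ 044F
  ----
  col 0: E(14) + F(15) + 0 (carry in) = 29 → D(13), carry out 1
  col 1: 6(6) + 4(4) + 1 (carry in) = 11 → B(11), carry out 0
  col 2: 2(2) + 4(4) + 0 (carry in) = 6 → 6(6), carry out 0
  col 3: 0(0) + 0(0) + 0 (carry in) = 0 → 0(0), carry out 0
Reading digits MSB→LSB: 06BD
Strip leading zeros: 6BD
= 0x6BD


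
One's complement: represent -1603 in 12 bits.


Original: 011001000011
Invert all bits:
  bit 0: 0 → 1
  bit 1: 1 → 0
  bit 2: 1 → 0
  bit 3: 0 → 1
  bit 4: 0 → 1
  bit 5: 1 → 0
  bit 6: 0 → 1
  bit 7: 0 → 1
  bit 8: 0 → 1
  bit 9: 0 → 1
  bit 10: 1 → 0
  bit 11: 1 → 0
= 100110111100


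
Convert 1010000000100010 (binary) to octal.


Group into 3-bit groups: 001010000000100010
  001 = 1
  010 = 2
  000 = 0
  000 = 0
  100 = 4
  010 = 2
= 0o120042


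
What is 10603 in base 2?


Divide by 2 repeatedly:
10603 ÷ 2 = 5301 remainder 1
5301 ÷ 2 = 2650 remainder 1
2650 ÷ 2 = 1325 remainder 0
1325 ÷ 2 = 662 remainder 1
662 ÷ 2 = 331 remainder 0
331 ÷ 2 = 165 remainder 1
165 ÷ 2 = 82 remainder 1
82 ÷ 2 = 41 remainder 0
41 ÷ 2 = 20 remainder 1
20 ÷ 2 = 10 remainder 0
10 ÷ 2 = 5 remainder 0
5 ÷ 2 = 2 remainder 1
2 ÷ 2 = 1 remainder 0
1 ÷ 2 = 0 remainder 1
Reading remainders bottom-up:
= 10100101101011


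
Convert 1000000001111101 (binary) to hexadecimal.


Group into 4-bit nibbles: 1000000001111101
  1000 = 8
  0000 = 0
  0111 = 7
  1101 = D
= 0x807D


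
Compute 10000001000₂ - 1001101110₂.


Align and subtract column by column (LSB to MSB, borrowing when needed):
  10000001000
- 01001101110
  -----------
  col 0: (0 - 0 borrow-in) - 0 → 0 - 0 = 0, borrow out 0
  col 1: (0 - 0 borrow-in) - 1 → borrow from next column: (0+2) - 1 = 1, borrow out 1
  col 2: (0 - 1 borrow-in) - 1 → borrow from next column: (-1+2) - 1 = 0, borrow out 1
  col 3: (1 - 1 borrow-in) - 1 → borrow from next column: (0+2) - 1 = 1, borrow out 1
  col 4: (0 - 1 borrow-in) - 0 → borrow from next column: (-1+2) - 0 = 1, borrow out 1
  col 5: (0 - 1 borrow-in) - 1 → borrow from next column: (-1+2) - 1 = 0, borrow out 1
  col 6: (0 - 1 borrow-in) - 1 → borrow from next column: (-1+2) - 1 = 0, borrow out 1
  col 7: (0 - 1 borrow-in) - 0 → borrow from next column: (-1+2) - 0 = 1, borrow out 1
  col 8: (0 - 1 borrow-in) - 0 → borrow from next column: (-1+2) - 0 = 1, borrow out 1
  col 9: (0 - 1 borrow-in) - 1 → borrow from next column: (-1+2) - 1 = 0, borrow out 1
  col 10: (1 - 1 borrow-in) - 0 → 0 - 0 = 0, borrow out 0
Reading bits MSB→LSB: 00110011010
Strip leading zeros: 110011010
= 110011010


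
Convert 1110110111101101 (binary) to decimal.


Positional values:
Bit 0: 1 × 2^0 = 1
Bit 2: 1 × 2^2 = 4
Bit 3: 1 × 2^3 = 8
Bit 5: 1 × 2^5 = 32
Bit 6: 1 × 2^6 = 64
Bit 7: 1 × 2^7 = 128
Bit 8: 1 × 2^8 = 256
Bit 10: 1 × 2^10 = 1024
Bit 11: 1 × 2^11 = 2048
Bit 13: 1 × 2^13 = 8192
Bit 14: 1 × 2^14 = 16384
Bit 15: 1 × 2^15 = 32768
Sum = 1 + 4 + 8 + 32 + 64 + 128 + 256 + 1024 + 2048 + 8192 + 16384 + 32768
= 60909


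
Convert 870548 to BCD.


Each digit → 4-bit binary:
  8 → 1000
  7 → 0111
  0 → 0000
  5 → 0101
  4 → 0100
  8 → 1000
= 1000 0111 0000 0101 0100 1000


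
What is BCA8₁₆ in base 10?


Positional values:
Position 0: 8 × 16^0 = 8 × 1 = 8
Position 1: A × 16^1 = 10 × 16 = 160
Position 2: C × 16^2 = 12 × 256 = 3072
Position 3: B × 16^3 = 11 × 4096 = 45056
Sum = 8 + 160 + 3072 + 45056
= 48296


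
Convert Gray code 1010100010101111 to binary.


Gray code: 1010100010101111
MSB stays the same: 1
Each subsequent bit = prev_binary XOR current_gray:
  B[1] = 1 XOR 0 = 1
  B[2] = 1 XOR 1 = 0
  B[3] = 0 XOR 0 = 0
  B[4] = 0 XOR 1 = 1
  B[5] = 1 XOR 0 = 1
  B[6] = 1 XOR 0 = 1
  B[7] = 1 XOR 0 = 1
  B[8] = 1 XOR 1 = 0
  B[9] = 0 XOR 0 = 0
  B[10] = 0 XOR 1 = 1
  B[11] = 1 XOR 0 = 1
  B[12] = 1 XOR 1 = 0
  B[13] = 0 XOR 1 = 1
  B[14] = 1 XOR 1 = 0
  B[15] = 0 XOR 1 = 1
= 1100111100110101 (53045 decimal)


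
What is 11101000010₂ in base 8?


Group into 3-bit groups: 011101000010
  011 = 3
  101 = 5
  000 = 0
  010 = 2
= 0o3502


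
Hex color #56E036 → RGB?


Hex: #56E036
R = 56₁₆ = 86
G = E0₁₆ = 224
B = 36₁₆ = 54
= RGB(86, 224, 54)


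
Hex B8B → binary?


Each hex digit → 4 binary bits:
  B = 1011
  8 = 1000
  B = 1011
Concatenate: 1011 1000 1011
= 101110001011


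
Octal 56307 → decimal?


Positional values:
Position 0: 7 × 8^0 = 7
Position 1: 0 × 8^1 = 0
Position 2: 3 × 8^2 = 192
Position 3: 6 × 8^3 = 3072
Position 4: 5 × 8^4 = 20480
Sum = 7 + 0 + 192 + 3072 + 20480
= 23751


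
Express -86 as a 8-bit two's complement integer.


Original: 01010110
Step 1 - Invert all bits: 10101001
Step 2 - Add 1: 10101001 + 1
= 10101010 (represents -86)


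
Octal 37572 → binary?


Each octal digit → 3 binary bits:
  3 = 011
  7 = 111
  5 = 101
  7 = 111
  2 = 010
Concatenate: 011 111 101 111 010
= 011111101111010


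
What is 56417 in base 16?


Divide by 16 repeatedly:
56417 ÷ 16 = 3526 remainder 1 (1)
3526 ÷ 16 = 220 remainder 6 (6)
220 ÷ 16 = 13 remainder 12 (C)
13 ÷ 16 = 0 remainder 13 (D)
Reading remainders bottom-up:
= 0xDC61


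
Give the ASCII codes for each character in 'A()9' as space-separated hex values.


String: 'A()9'  (4 characters)
Per-character ASCII lookup:
  'A': uppercase starts at 65: 'A' = 65 + 0 = 65 → 0x41
  '(': special character: '(' = 40 → 0x28
  ')': special character: ')' = 41 → 0x29
  '9': digits start at 48: '9' = 48 + 9 = 57 → 0x39
= 0x41 0x28 0x29 0x39


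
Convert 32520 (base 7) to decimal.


Positional values (base 7):
  0 × 7^0 = 0 × 1 = 0
  2 × 7^1 = 2 × 7 = 14
  5 × 7^2 = 5 × 49 = 245
  2 × 7^3 = 2 × 343 = 686
  3 × 7^4 = 3 × 2401 = 7203
Sum = 0 + 14 + 245 + 686 + 7203
= 8148


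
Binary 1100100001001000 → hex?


Group into 4-bit nibbles: 1100100001001000
  1100 = C
  1000 = 8
  0100 = 4
  1000 = 8
= 0xC848


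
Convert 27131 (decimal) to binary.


Divide by 2 repeatedly:
27131 ÷ 2 = 13565 remainder 1
13565 ÷ 2 = 6782 remainder 1
6782 ÷ 2 = 3391 remainder 0
3391 ÷ 2 = 1695 remainder 1
1695 ÷ 2 = 847 remainder 1
847 ÷ 2 = 423 remainder 1
423 ÷ 2 = 211 remainder 1
211 ÷ 2 = 105 remainder 1
105 ÷ 2 = 52 remainder 1
52 ÷ 2 = 26 remainder 0
26 ÷ 2 = 13 remainder 0
13 ÷ 2 = 6 remainder 1
6 ÷ 2 = 3 remainder 0
3 ÷ 2 = 1 remainder 1
1 ÷ 2 = 0 remainder 1
Reading remainders bottom-up:
= 110100111111011


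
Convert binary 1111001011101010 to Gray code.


Binary: 1111001011101010
Gray code: G = B XOR (B >> 1)
B >> 1 = 0111100101110101
1111001011101010 XOR 0111100101110101:
  1 XOR 0 = 1
  1 XOR 1 = 0
  1 XOR 1 = 0
  1 XOR 1 = 0
  0 XOR 1 = 1
  0 XOR 0 = 0
  1 XOR 0 = 1
  0 XOR 1 = 1
  1 XOR 0 = 1
  1 XOR 1 = 0
  1 XOR 1 = 0
  0 XOR 1 = 1
  1 XOR 0 = 1
  0 XOR 1 = 1
  1 XOR 0 = 1
  0 XOR 1 = 1
= 1000101110011111


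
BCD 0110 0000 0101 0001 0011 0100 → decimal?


Each 4-bit group → digit:
  0110 → 6
  0000 → 0
  0101 → 5
  0001 → 1
  0011 → 3
  0100 → 4
= 605134


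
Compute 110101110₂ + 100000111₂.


Align and add column by column (LSB to MSB, carry propagating):
  0110101110
+ 0100000111
  ----------
  col 0: 0 + 1 + 0 (carry in) = 1 → bit 1, carry out 0
  col 1: 1 + 1 + 0 (carry in) = 2 → bit 0, carry out 1
  col 2: 1 + 1 + 1 (carry in) = 3 → bit 1, carry out 1
  col 3: 1 + 0 + 1 (carry in) = 2 → bit 0, carry out 1
  col 4: 0 + 0 + 1 (carry in) = 1 → bit 1, carry out 0
  col 5: 1 + 0 + 0 (carry in) = 1 → bit 1, carry out 0
  col 6: 0 + 0 + 0 (carry in) = 0 → bit 0, carry out 0
  col 7: 1 + 0 + 0 (carry in) = 1 → bit 1, carry out 0
  col 8: 1 + 1 + 0 (carry in) = 2 → bit 0, carry out 1
  col 9: 0 + 0 + 1 (carry in) = 1 → bit 1, carry out 0
Reading bits MSB→LSB: 1010110101
Strip leading zeros: 1010110101
= 1010110101


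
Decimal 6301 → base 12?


Divide by 12 repeatedly:
6301 ÷ 12 = 525 remainder 1
525 ÷ 12 = 43 remainder 9
43 ÷ 12 = 3 remainder 7
3 ÷ 12 = 0 remainder 3
Reading remainders bottom-up:
= 3791


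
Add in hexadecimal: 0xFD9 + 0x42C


Align and add column by column (LSB to MSB, each column mod 16 with carry):
  0FD9
+ 042C
  ----
  col 0: 9(9) + C(12) + 0 (carry in) = 21 → 5(5), carry out 1
  col 1: D(13) + 2(2) + 1 (carry in) = 16 → 0(0), carry out 1
  col 2: F(15) + 4(4) + 1 (carry in) = 20 → 4(4), carry out 1
  col 3: 0(0) + 0(0) + 1 (carry in) = 1 → 1(1), carry out 0
Reading digits MSB→LSB: 1405
Strip leading zeros: 1405
= 0x1405


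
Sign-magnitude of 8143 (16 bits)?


Sign bit: 0 (positive)
Magnitude: 8143 = 001111111001111
= 0001111111001111


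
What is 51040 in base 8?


Divide by 8 repeatedly:
51040 ÷ 8 = 6380 remainder 0
6380 ÷ 8 = 797 remainder 4
797 ÷ 8 = 99 remainder 5
99 ÷ 8 = 12 remainder 3
12 ÷ 8 = 1 remainder 4
1 ÷ 8 = 0 remainder 1
Reading remainders bottom-up:
= 0o143540


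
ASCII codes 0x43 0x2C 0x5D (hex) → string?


Codes (hex): 0x43 0x2C 0x5D
Per-code ASCII lookup:
  0x43 = 67  (range 65-90: uppercase, 67 - 65 = 2) → 'C'
  0x2C = 44  (special character) → ','
  0x5D = 93  (special character) → ']'
= 'C,]'


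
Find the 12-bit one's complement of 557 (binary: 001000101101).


Original: 001000101101
Invert all bits:
  bit 0: 0 → 1
  bit 1: 0 → 1
  bit 2: 1 → 0
  bit 3: 0 → 1
  bit 4: 0 → 1
  bit 5: 0 → 1
  bit 6: 1 → 0
  bit 7: 0 → 1
  bit 8: 1 → 0
  bit 9: 1 → 0
  bit 10: 0 → 1
  bit 11: 1 → 0
= 110111010010


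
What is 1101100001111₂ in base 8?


Group into 3-bit groups: 001101100001111
  001 = 1
  101 = 5
  100 = 4
  001 = 1
  111 = 7
= 0o15417


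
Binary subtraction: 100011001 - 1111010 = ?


Align and subtract column by column (LSB to MSB, borrowing when needed):
  100011001
- 001111010
  ---------
  col 0: (1 - 0 borrow-in) - 0 → 1 - 0 = 1, borrow out 0
  col 1: (0 - 0 borrow-in) - 1 → borrow from next column: (0+2) - 1 = 1, borrow out 1
  col 2: (0 - 1 borrow-in) - 0 → borrow from next column: (-1+2) - 0 = 1, borrow out 1
  col 3: (1 - 1 borrow-in) - 1 → borrow from next column: (0+2) - 1 = 1, borrow out 1
  col 4: (1 - 1 borrow-in) - 1 → borrow from next column: (0+2) - 1 = 1, borrow out 1
  col 5: (0 - 1 borrow-in) - 1 → borrow from next column: (-1+2) - 1 = 0, borrow out 1
  col 6: (0 - 1 borrow-in) - 1 → borrow from next column: (-1+2) - 1 = 0, borrow out 1
  col 7: (0 - 1 borrow-in) - 0 → borrow from next column: (-1+2) - 0 = 1, borrow out 1
  col 8: (1 - 1 borrow-in) - 0 → 0 - 0 = 0, borrow out 0
Reading bits MSB→LSB: 010011111
Strip leading zeros: 10011111
= 10011111


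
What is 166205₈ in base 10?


Positional values:
Position 0: 5 × 8^0 = 5
Position 1: 0 × 8^1 = 0
Position 2: 2 × 8^2 = 128
Position 3: 6 × 8^3 = 3072
Position 4: 6 × 8^4 = 24576
Position 5: 1 × 8^5 = 32768
Sum = 5 + 0 + 128 + 3072 + 24576 + 32768
= 60549


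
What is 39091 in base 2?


Divide by 2 repeatedly:
39091 ÷ 2 = 19545 remainder 1
19545 ÷ 2 = 9772 remainder 1
9772 ÷ 2 = 4886 remainder 0
4886 ÷ 2 = 2443 remainder 0
2443 ÷ 2 = 1221 remainder 1
1221 ÷ 2 = 610 remainder 1
610 ÷ 2 = 305 remainder 0
305 ÷ 2 = 152 remainder 1
152 ÷ 2 = 76 remainder 0
76 ÷ 2 = 38 remainder 0
38 ÷ 2 = 19 remainder 0
19 ÷ 2 = 9 remainder 1
9 ÷ 2 = 4 remainder 1
4 ÷ 2 = 2 remainder 0
2 ÷ 2 = 1 remainder 0
1 ÷ 2 = 0 remainder 1
Reading remainders bottom-up:
= 1001100010110011


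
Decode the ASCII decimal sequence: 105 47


Codes (decimal): 105 47
Per-code ASCII lookup:
  105  (range 97-122: lowercase, 105 - 97 = 8) → 'i'
  47  (special character) → '/'
= 'i/'


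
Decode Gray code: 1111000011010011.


Gray code: 1111000011010011
MSB stays the same: 1
Each subsequent bit = prev_binary XOR current_gray:
  B[1] = 1 XOR 1 = 0
  B[2] = 0 XOR 1 = 1
  B[3] = 1 XOR 1 = 0
  B[4] = 0 XOR 0 = 0
  B[5] = 0 XOR 0 = 0
  B[6] = 0 XOR 0 = 0
  B[7] = 0 XOR 0 = 0
  B[8] = 0 XOR 1 = 1
  B[9] = 1 XOR 1 = 0
  B[10] = 0 XOR 0 = 0
  B[11] = 0 XOR 1 = 1
  B[12] = 1 XOR 0 = 1
  B[13] = 1 XOR 0 = 1
  B[14] = 1 XOR 1 = 0
  B[15] = 0 XOR 1 = 1
= 1010000010011101 (41117 decimal)


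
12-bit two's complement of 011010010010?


Original: 011010010010
Step 1 - Invert all bits: 100101101101
Step 2 - Add 1: 100101101101 + 1
= 100101101110 (represents -1682)


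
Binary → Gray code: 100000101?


Binary: 100000101
Gray code: G = B XOR (B >> 1)
B >> 1 = 010000010
100000101 XOR 010000010:
  1 XOR 0 = 1
  0 XOR 1 = 1
  0 XOR 0 = 0
  0 XOR 0 = 0
  0 XOR 0 = 0
  0 XOR 0 = 0
  1 XOR 0 = 1
  0 XOR 1 = 1
  1 XOR 0 = 1
= 110000111


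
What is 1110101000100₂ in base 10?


Positional values:
Bit 2: 1 × 2^2 = 4
Bit 6: 1 × 2^6 = 64
Bit 8: 1 × 2^8 = 256
Bit 10: 1 × 2^10 = 1024
Bit 11: 1 × 2^11 = 2048
Bit 12: 1 × 2^12 = 4096
Sum = 4 + 64 + 256 + 1024 + 2048 + 4096
= 7492


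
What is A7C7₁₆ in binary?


Each hex digit → 4 binary bits:
  A = 1010
  7 = 0111
  C = 1100
  7 = 0111
Concatenate: 1010 0111 1100 0111
= 1010011111000111


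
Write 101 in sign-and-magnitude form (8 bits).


Sign bit: 0 (positive)
Magnitude: 101 = 1100101
= 01100101


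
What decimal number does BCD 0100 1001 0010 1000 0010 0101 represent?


Each 4-bit group → digit:
  0100 → 4
  1001 → 9
  0010 → 2
  1000 → 8
  0010 → 2
  0101 → 5
= 492825


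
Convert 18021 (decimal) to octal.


Divide by 8 repeatedly:
18021 ÷ 8 = 2252 remainder 5
2252 ÷ 8 = 281 remainder 4
281 ÷ 8 = 35 remainder 1
35 ÷ 8 = 4 remainder 3
4 ÷ 8 = 0 remainder 4
Reading remainders bottom-up:
= 0o43145


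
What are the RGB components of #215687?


Hex: #215687
R = 21₁₆ = 33
G = 56₁₆ = 86
B = 87₁₆ = 135
= RGB(33, 86, 135)


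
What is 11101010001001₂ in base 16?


Group into 4-bit nibbles: 0011101010001001
  0011 = 3
  1010 = A
  1000 = 8
  1001 = 9
= 0x3A89


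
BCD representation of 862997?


Each digit → 4-bit binary:
  8 → 1000
  6 → 0110
  2 → 0010
  9 → 1001
  9 → 1001
  7 → 0111
= 1000 0110 0010 1001 1001 0111


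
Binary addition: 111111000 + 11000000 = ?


Align and add column by column (LSB to MSB, carry propagating):
  0111111000
+ 0011000000
  ----------
  col 0: 0 + 0 + 0 (carry in) = 0 → bit 0, carry out 0
  col 1: 0 + 0 + 0 (carry in) = 0 → bit 0, carry out 0
  col 2: 0 + 0 + 0 (carry in) = 0 → bit 0, carry out 0
  col 3: 1 + 0 + 0 (carry in) = 1 → bit 1, carry out 0
  col 4: 1 + 0 + 0 (carry in) = 1 → bit 1, carry out 0
  col 5: 1 + 0 + 0 (carry in) = 1 → bit 1, carry out 0
  col 6: 1 + 1 + 0 (carry in) = 2 → bit 0, carry out 1
  col 7: 1 + 1 + 1 (carry in) = 3 → bit 1, carry out 1
  col 8: 1 + 0 + 1 (carry in) = 2 → bit 0, carry out 1
  col 9: 0 + 0 + 1 (carry in) = 1 → bit 1, carry out 0
Reading bits MSB→LSB: 1010111000
Strip leading zeros: 1010111000
= 1010111000


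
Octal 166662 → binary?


Each octal digit → 3 binary bits:
  1 = 001
  6 = 110
  6 = 110
  6 = 110
  6 = 110
  2 = 010
Concatenate: 001 110 110 110 110 010
= 001110110110110010


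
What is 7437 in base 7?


Divide by 7 repeatedly:
7437 ÷ 7 = 1062 remainder 3
1062 ÷ 7 = 151 remainder 5
151 ÷ 7 = 21 remainder 4
21 ÷ 7 = 3 remainder 0
3 ÷ 7 = 0 remainder 3
Reading remainders bottom-up:
= 30453


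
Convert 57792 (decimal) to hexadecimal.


Divide by 16 repeatedly:
57792 ÷ 16 = 3612 remainder 0 (0)
3612 ÷ 16 = 225 remainder 12 (C)
225 ÷ 16 = 14 remainder 1 (1)
14 ÷ 16 = 0 remainder 14 (E)
Reading remainders bottom-up:
= 0xE1C0


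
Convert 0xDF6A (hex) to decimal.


Positional values:
Position 0: A × 16^0 = 10 × 1 = 10
Position 1: 6 × 16^1 = 6 × 16 = 96
Position 2: F × 16^2 = 15 × 256 = 3840
Position 3: D × 16^3 = 13 × 4096 = 53248
Sum = 10 + 96 + 3840 + 53248
= 57194


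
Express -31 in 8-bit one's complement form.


Original: 00011111
Invert all bits:
  bit 0: 0 → 1
  bit 1: 0 → 1
  bit 2: 0 → 1
  bit 3: 1 → 0
  bit 4: 1 → 0
  bit 5: 1 → 0
  bit 6: 1 → 0
  bit 7: 1 → 0
= 11100000


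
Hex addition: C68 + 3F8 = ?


Align and add column by column (LSB to MSB, each column mod 16 with carry):
  0C68
+ 03F8
  ----
  col 0: 8(8) + 8(8) + 0 (carry in) = 16 → 0(0), carry out 1
  col 1: 6(6) + F(15) + 1 (carry in) = 22 → 6(6), carry out 1
  col 2: C(12) + 3(3) + 1 (carry in) = 16 → 0(0), carry out 1
  col 3: 0(0) + 0(0) + 1 (carry in) = 1 → 1(1), carry out 0
Reading digits MSB→LSB: 1060
Strip leading zeros: 1060
= 0x1060


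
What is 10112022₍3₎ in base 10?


Positional values (base 3):
  2 × 3^0 = 2 × 1 = 2
  2 × 3^1 = 2 × 3 = 6
  0 × 3^2 = 0 × 9 = 0
  2 × 3^3 = 2 × 27 = 54
  1 × 3^4 = 1 × 81 = 81
  1 × 3^5 = 1 × 243 = 243
  0 × 3^6 = 0 × 729 = 0
  1 × 3^7 = 1 × 2187 = 2187
Sum = 2 + 6 + 0 + 54 + 81 + 243 + 0 + 2187
= 2573


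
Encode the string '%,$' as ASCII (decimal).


String: '%,$'  (3 characters)
Per-character ASCII lookup:
  '%': special character: '%' = 37
  ',': special character: ',' = 44
  '$': special character: '$' = 36
= 37 44 36


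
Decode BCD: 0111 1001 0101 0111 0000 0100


Each 4-bit group → digit:
  0111 → 7
  1001 → 9
  0101 → 5
  0111 → 7
  0000 → 0
  0100 → 4
= 795704


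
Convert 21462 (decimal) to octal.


Divide by 8 repeatedly:
21462 ÷ 8 = 2682 remainder 6
2682 ÷ 8 = 335 remainder 2
335 ÷ 8 = 41 remainder 7
41 ÷ 8 = 5 remainder 1
5 ÷ 8 = 0 remainder 5
Reading remainders bottom-up:
= 0o51726


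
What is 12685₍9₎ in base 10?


Positional values (base 9):
  5 × 9^0 = 5 × 1 = 5
  8 × 9^1 = 8 × 9 = 72
  6 × 9^2 = 6 × 81 = 486
  2 × 9^3 = 2 × 729 = 1458
  1 × 9^4 = 1 × 6561 = 6561
Sum = 5 + 72 + 486 + 1458 + 6561
= 8582


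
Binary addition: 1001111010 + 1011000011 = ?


Align and add column by column (LSB to MSB, carry propagating):
  01001111010
+ 01011000011
  -----------
  col 0: 0 + 1 + 0 (carry in) = 1 → bit 1, carry out 0
  col 1: 1 + 1 + 0 (carry in) = 2 → bit 0, carry out 1
  col 2: 0 + 0 + 1 (carry in) = 1 → bit 1, carry out 0
  col 3: 1 + 0 + 0 (carry in) = 1 → bit 1, carry out 0
  col 4: 1 + 0 + 0 (carry in) = 1 → bit 1, carry out 0
  col 5: 1 + 0 + 0 (carry in) = 1 → bit 1, carry out 0
  col 6: 1 + 1 + 0 (carry in) = 2 → bit 0, carry out 1
  col 7: 0 + 1 + 1 (carry in) = 2 → bit 0, carry out 1
  col 8: 0 + 0 + 1 (carry in) = 1 → bit 1, carry out 0
  col 9: 1 + 1 + 0 (carry in) = 2 → bit 0, carry out 1
  col 10: 0 + 0 + 1 (carry in) = 1 → bit 1, carry out 0
Reading bits MSB→LSB: 10100111101
Strip leading zeros: 10100111101
= 10100111101


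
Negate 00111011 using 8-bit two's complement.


Original: 00111011
Step 1 - Invert all bits: 11000100
Step 2 - Add 1: 11000100 + 1
= 11000101 (represents -59)


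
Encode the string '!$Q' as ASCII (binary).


String: '!$Q'  (3 characters)
Per-character ASCII lookup:
  '!': special character: '!' = 33 → 100001
  '$': special character: '$' = 36 → 100100
  'Q': uppercase starts at 65: 'Q' = 65 + 16 = 81 → 1010001
= 100001 100100 1010001


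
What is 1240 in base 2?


Divide by 2 repeatedly:
1240 ÷ 2 = 620 remainder 0
620 ÷ 2 = 310 remainder 0
310 ÷ 2 = 155 remainder 0
155 ÷ 2 = 77 remainder 1
77 ÷ 2 = 38 remainder 1
38 ÷ 2 = 19 remainder 0
19 ÷ 2 = 9 remainder 1
9 ÷ 2 = 4 remainder 1
4 ÷ 2 = 2 remainder 0
2 ÷ 2 = 1 remainder 0
1 ÷ 2 = 0 remainder 1
Reading remainders bottom-up:
= 10011011000


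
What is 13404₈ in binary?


Each octal digit → 3 binary bits:
  1 = 001
  3 = 011
  4 = 100
  0 = 000
  4 = 100
Concatenate: 001 011 100 000 100
= 001011100000100


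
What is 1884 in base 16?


Divide by 16 repeatedly:
1884 ÷ 16 = 117 remainder 12 (C)
117 ÷ 16 = 7 remainder 5 (5)
7 ÷ 16 = 0 remainder 7 (7)
Reading remainders bottom-up:
= 0x75C


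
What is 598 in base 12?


Divide by 12 repeatedly:
598 ÷ 12 = 49 remainder 10
49 ÷ 12 = 4 remainder 1
4 ÷ 12 = 0 remainder 4
Reading remainders bottom-up:
= 41A


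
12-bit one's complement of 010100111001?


Original: 010100111001
Invert all bits:
  bit 0: 0 → 1
  bit 1: 1 → 0
  bit 2: 0 → 1
  bit 3: 1 → 0
  bit 4: 0 → 1
  bit 5: 0 → 1
  bit 6: 1 → 0
  bit 7: 1 → 0
  bit 8: 1 → 0
  bit 9: 0 → 1
  bit 10: 0 → 1
  bit 11: 1 → 0
= 101011000110


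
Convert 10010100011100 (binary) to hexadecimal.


Group into 4-bit nibbles: 0010010100011100
  0010 = 2
  0101 = 5
  0001 = 1
  1100 = C
= 0x251C


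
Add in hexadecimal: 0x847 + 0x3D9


Align and add column by column (LSB to MSB, each column mod 16 with carry):
  0847
+ 03D9
  ----
  col 0: 7(7) + 9(9) + 0 (carry in) = 16 → 0(0), carry out 1
  col 1: 4(4) + D(13) + 1 (carry in) = 18 → 2(2), carry out 1
  col 2: 8(8) + 3(3) + 1 (carry in) = 12 → C(12), carry out 0
  col 3: 0(0) + 0(0) + 0 (carry in) = 0 → 0(0), carry out 0
Reading digits MSB→LSB: 0C20
Strip leading zeros: C20
= 0xC20


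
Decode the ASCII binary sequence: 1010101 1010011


Codes (binary): 1010101 1010011
Per-code ASCII lookup:
  1010101 = 85  (range 65-90: uppercase, 85 - 65 = 20) → 'U'
  1010011 = 83  (range 65-90: uppercase, 83 - 65 = 18) → 'S'
= 'US'


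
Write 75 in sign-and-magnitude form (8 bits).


Sign bit: 0 (positive)
Magnitude: 75 = 1001011
= 01001011


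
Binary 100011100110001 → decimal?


Positional values:
Bit 0: 1 × 2^0 = 1
Bit 4: 1 × 2^4 = 16
Bit 5: 1 × 2^5 = 32
Bit 8: 1 × 2^8 = 256
Bit 9: 1 × 2^9 = 512
Bit 10: 1 × 2^10 = 1024
Bit 14: 1 × 2^14 = 16384
Sum = 1 + 16 + 32 + 256 + 512 + 1024 + 16384
= 18225


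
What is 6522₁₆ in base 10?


Positional values:
Position 0: 2 × 16^0 = 2 × 1 = 2
Position 1: 2 × 16^1 = 2 × 16 = 32
Position 2: 5 × 16^2 = 5 × 256 = 1280
Position 3: 6 × 16^3 = 6 × 4096 = 24576
Sum = 2 + 32 + 1280 + 24576
= 25890


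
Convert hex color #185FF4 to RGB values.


Hex: #185FF4
R = 18₁₆ = 24
G = 5F₁₆ = 95
B = F4₁₆ = 244
= RGB(24, 95, 244)


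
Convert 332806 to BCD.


Each digit → 4-bit binary:
  3 → 0011
  3 → 0011
  2 → 0010
  8 → 1000
  0 → 0000
  6 → 0110
= 0011 0011 0010 1000 0000 0110


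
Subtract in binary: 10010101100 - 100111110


Align and subtract column by column (LSB to MSB, borrowing when needed):
  10010101100
- 00100111110
  -----------
  col 0: (0 - 0 borrow-in) - 0 → 0 - 0 = 0, borrow out 0
  col 1: (0 - 0 borrow-in) - 1 → borrow from next column: (0+2) - 1 = 1, borrow out 1
  col 2: (1 - 1 borrow-in) - 1 → borrow from next column: (0+2) - 1 = 1, borrow out 1
  col 3: (1 - 1 borrow-in) - 1 → borrow from next column: (0+2) - 1 = 1, borrow out 1
  col 4: (0 - 1 borrow-in) - 1 → borrow from next column: (-1+2) - 1 = 0, borrow out 1
  col 5: (1 - 1 borrow-in) - 1 → borrow from next column: (0+2) - 1 = 1, borrow out 1
  col 6: (0 - 1 borrow-in) - 0 → borrow from next column: (-1+2) - 0 = 1, borrow out 1
  col 7: (1 - 1 borrow-in) - 0 → 0 - 0 = 0, borrow out 0
  col 8: (0 - 0 borrow-in) - 1 → borrow from next column: (0+2) - 1 = 1, borrow out 1
  col 9: (0 - 1 borrow-in) - 0 → borrow from next column: (-1+2) - 0 = 1, borrow out 1
  col 10: (1 - 1 borrow-in) - 0 → 0 - 0 = 0, borrow out 0
Reading bits MSB→LSB: 01101101110
Strip leading zeros: 1101101110
= 1101101110


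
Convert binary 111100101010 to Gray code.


Binary: 111100101010
Gray code: G = B XOR (B >> 1)
B >> 1 = 011110010101
111100101010 XOR 011110010101:
  1 XOR 0 = 1
  1 XOR 1 = 0
  1 XOR 1 = 0
  1 XOR 1 = 0
  0 XOR 1 = 1
  0 XOR 0 = 0
  1 XOR 0 = 1
  0 XOR 1 = 1
  1 XOR 0 = 1
  0 XOR 1 = 1
  1 XOR 0 = 1
  0 XOR 1 = 1
= 100010111111


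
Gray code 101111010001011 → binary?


Gray code: 101111010001011
MSB stays the same: 1
Each subsequent bit = prev_binary XOR current_gray:
  B[1] = 1 XOR 0 = 1
  B[2] = 1 XOR 1 = 0
  B[3] = 0 XOR 1 = 1
  B[4] = 1 XOR 1 = 0
  B[5] = 0 XOR 1 = 1
  B[6] = 1 XOR 0 = 1
  B[7] = 1 XOR 1 = 0
  B[8] = 0 XOR 0 = 0
  B[9] = 0 XOR 0 = 0
  B[10] = 0 XOR 0 = 0
  B[11] = 0 XOR 1 = 1
  B[12] = 1 XOR 0 = 1
  B[13] = 1 XOR 1 = 0
  B[14] = 0 XOR 1 = 1
= 110101100001101 (27405 decimal)


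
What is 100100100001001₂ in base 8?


Group into 3-bit groups: 100100100001001
  100 = 4
  100 = 4
  100 = 4
  001 = 1
  001 = 1
= 0o44411


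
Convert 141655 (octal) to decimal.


Positional values:
Position 0: 5 × 8^0 = 5
Position 1: 5 × 8^1 = 40
Position 2: 6 × 8^2 = 384
Position 3: 1 × 8^3 = 512
Position 4: 4 × 8^4 = 16384
Position 5: 1 × 8^5 = 32768
Sum = 5 + 40 + 384 + 512 + 16384 + 32768
= 50093


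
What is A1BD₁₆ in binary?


Each hex digit → 4 binary bits:
  A = 1010
  1 = 0001
  B = 1011
  D = 1101
Concatenate: 1010 0001 1011 1101
= 1010000110111101


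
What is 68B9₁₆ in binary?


Each hex digit → 4 binary bits:
  6 = 0110
  8 = 1000
  B = 1011
  9 = 1001
Concatenate: 0110 1000 1011 1001
= 0110100010111001


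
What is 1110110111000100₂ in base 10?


Positional values:
Bit 2: 1 × 2^2 = 4
Bit 6: 1 × 2^6 = 64
Bit 7: 1 × 2^7 = 128
Bit 8: 1 × 2^8 = 256
Bit 10: 1 × 2^10 = 1024
Bit 11: 1 × 2^11 = 2048
Bit 13: 1 × 2^13 = 8192
Bit 14: 1 × 2^14 = 16384
Bit 15: 1 × 2^15 = 32768
Sum = 4 + 64 + 128 + 256 + 1024 + 2048 + 8192 + 16384 + 32768
= 60868


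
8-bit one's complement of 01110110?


Original: 01110110
Invert all bits:
  bit 0: 0 → 1
  bit 1: 1 → 0
  bit 2: 1 → 0
  bit 3: 1 → 0
  bit 4: 0 → 1
  bit 5: 1 → 0
  bit 6: 1 → 0
  bit 7: 0 → 1
= 10001001


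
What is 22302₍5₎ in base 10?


Positional values (base 5):
  2 × 5^0 = 2 × 1 = 2
  0 × 5^1 = 0 × 5 = 0
  3 × 5^2 = 3 × 25 = 75
  2 × 5^3 = 2 × 125 = 250
  2 × 5^4 = 2 × 625 = 1250
Sum = 2 + 0 + 75 + 250 + 1250
= 1577


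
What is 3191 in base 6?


Divide by 6 repeatedly:
3191 ÷ 6 = 531 remainder 5
531 ÷ 6 = 88 remainder 3
88 ÷ 6 = 14 remainder 4
14 ÷ 6 = 2 remainder 2
2 ÷ 6 = 0 remainder 2
Reading remainders bottom-up:
= 22435


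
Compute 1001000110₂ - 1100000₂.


Align and subtract column by column (LSB to MSB, borrowing when needed):
  1001000110
- 0001100000
  ----------
  col 0: (0 - 0 borrow-in) - 0 → 0 - 0 = 0, borrow out 0
  col 1: (1 - 0 borrow-in) - 0 → 1 - 0 = 1, borrow out 0
  col 2: (1 - 0 borrow-in) - 0 → 1 - 0 = 1, borrow out 0
  col 3: (0 - 0 borrow-in) - 0 → 0 - 0 = 0, borrow out 0
  col 4: (0 - 0 borrow-in) - 0 → 0 - 0 = 0, borrow out 0
  col 5: (0 - 0 borrow-in) - 1 → borrow from next column: (0+2) - 1 = 1, borrow out 1
  col 6: (1 - 1 borrow-in) - 1 → borrow from next column: (0+2) - 1 = 1, borrow out 1
  col 7: (0 - 1 borrow-in) - 0 → borrow from next column: (-1+2) - 0 = 1, borrow out 1
  col 8: (0 - 1 borrow-in) - 0 → borrow from next column: (-1+2) - 0 = 1, borrow out 1
  col 9: (1 - 1 borrow-in) - 0 → 0 - 0 = 0, borrow out 0
Reading bits MSB→LSB: 0111100110
Strip leading zeros: 111100110
= 111100110


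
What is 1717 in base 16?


Divide by 16 repeatedly:
1717 ÷ 16 = 107 remainder 5 (5)
107 ÷ 16 = 6 remainder 11 (B)
6 ÷ 16 = 0 remainder 6 (6)
Reading remainders bottom-up:
= 0x6B5


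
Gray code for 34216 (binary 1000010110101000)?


Binary: 1000010110101000
Gray code: G = B XOR (B >> 1)
B >> 1 = 0100001011010100
1000010110101000 XOR 0100001011010100:
  1 XOR 0 = 1
  0 XOR 1 = 1
  0 XOR 0 = 0
  0 XOR 0 = 0
  0 XOR 0 = 0
  1 XOR 0 = 1
  0 XOR 1 = 1
  1 XOR 0 = 1
  1 XOR 1 = 0
  0 XOR 1 = 1
  1 XOR 0 = 1
  0 XOR 1 = 1
  1 XOR 0 = 1
  0 XOR 1 = 1
  0 XOR 0 = 0
  0 XOR 0 = 0
= 1100011101111100


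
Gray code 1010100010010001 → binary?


Gray code: 1010100010010001
MSB stays the same: 1
Each subsequent bit = prev_binary XOR current_gray:
  B[1] = 1 XOR 0 = 1
  B[2] = 1 XOR 1 = 0
  B[3] = 0 XOR 0 = 0
  B[4] = 0 XOR 1 = 1
  B[5] = 1 XOR 0 = 1
  B[6] = 1 XOR 0 = 1
  B[7] = 1 XOR 0 = 1
  B[8] = 1 XOR 1 = 0
  B[9] = 0 XOR 0 = 0
  B[10] = 0 XOR 0 = 0
  B[11] = 0 XOR 1 = 1
  B[12] = 1 XOR 0 = 1
  B[13] = 1 XOR 0 = 1
  B[14] = 1 XOR 0 = 1
  B[15] = 1 XOR 1 = 0
= 1100111100011110 (53022 decimal)


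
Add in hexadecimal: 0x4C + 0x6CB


Align and add column by column (LSB to MSB, each column mod 16 with carry):
  004C
+ 06CB
  ----
  col 0: C(12) + B(11) + 0 (carry in) = 23 → 7(7), carry out 1
  col 1: 4(4) + C(12) + 1 (carry in) = 17 → 1(1), carry out 1
  col 2: 0(0) + 6(6) + 1 (carry in) = 7 → 7(7), carry out 0
  col 3: 0(0) + 0(0) + 0 (carry in) = 0 → 0(0), carry out 0
Reading digits MSB→LSB: 0717
Strip leading zeros: 717
= 0x717


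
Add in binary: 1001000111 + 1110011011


Align and add column by column (LSB to MSB, carry propagating):
  01001000111
+ 01110011011
  -----------
  col 0: 1 + 1 + 0 (carry in) = 2 → bit 0, carry out 1
  col 1: 1 + 1 + 1 (carry in) = 3 → bit 1, carry out 1
  col 2: 1 + 0 + 1 (carry in) = 2 → bit 0, carry out 1
  col 3: 0 + 1 + 1 (carry in) = 2 → bit 0, carry out 1
  col 4: 0 + 1 + 1 (carry in) = 2 → bit 0, carry out 1
  col 5: 0 + 0 + 1 (carry in) = 1 → bit 1, carry out 0
  col 6: 1 + 0 + 0 (carry in) = 1 → bit 1, carry out 0
  col 7: 0 + 1 + 0 (carry in) = 1 → bit 1, carry out 0
  col 8: 0 + 1 + 0 (carry in) = 1 → bit 1, carry out 0
  col 9: 1 + 1 + 0 (carry in) = 2 → bit 0, carry out 1
  col 10: 0 + 0 + 1 (carry in) = 1 → bit 1, carry out 0
Reading bits MSB→LSB: 10111100010
Strip leading zeros: 10111100010
= 10111100010
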